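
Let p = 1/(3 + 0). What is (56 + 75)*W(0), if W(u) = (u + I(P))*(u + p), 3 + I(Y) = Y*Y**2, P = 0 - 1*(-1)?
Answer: -262/3 ≈ -87.333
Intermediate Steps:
p = 1/3 ≈ 0.33333
P = 1 (P = 0 + 1 = 1)
I(Y) = -3 + Y**3 (I(Y) = -3 + Y*Y**2 = -3 + Y**3)
W(u) = (-2 + u)*(1/3 + u) (W(u) = (u + (-3 + 1**3))*(u + 1/3) = (u + (-3 + 1))*(1/3 + u) = (u - 2)*(1/3 + u) = (-2 + u)*(1/3 + u))
(56 + 75)*W(0) = (56 + 75)*(-2/3 + 0**2 - 5/3*0) = 131*(-2/3 + 0 + 0) = 131*(-2/3) = -262/3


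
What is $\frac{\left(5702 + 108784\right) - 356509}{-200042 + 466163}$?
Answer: $- \frac{242023}{266121} \approx -0.90945$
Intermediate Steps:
$\frac{\left(5702 + 108784\right) - 356509}{-200042 + 466163} = \frac{114486 - 356509}{266121} = \left(-242023\right) \frac{1}{266121} = - \frac{242023}{266121}$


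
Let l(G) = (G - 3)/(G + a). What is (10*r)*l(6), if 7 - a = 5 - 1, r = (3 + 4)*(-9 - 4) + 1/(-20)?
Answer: -607/2 ≈ -303.50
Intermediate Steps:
r = -1821/20 (r = 7*(-13) - 1/20 = -91 - 1/20 = -1821/20 ≈ -91.050)
a = 3 (a = 7 - (5 - 1) = 7 - 1*4 = 7 - 4 = 3)
l(G) = (-3 + G)/(3 + G) (l(G) = (G - 3)/(G + 3) = (-3 + G)/(3 + G))
(10*r)*l(6) = (10*(-1821/20))*((-3 + 6)/(3 + 6)) = -1821*3/(2*9) = -607*3/6 = -1821/2*1/3 = -607/2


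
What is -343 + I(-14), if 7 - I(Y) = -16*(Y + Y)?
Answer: -784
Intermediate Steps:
I(Y) = 7 + 32*Y (I(Y) = 7 - (-16)*(Y + Y) = 7 - (-16)*2*Y = 7 - (-32)*Y = 7 + 32*Y)
-343 + I(-14) = -343 + (7 + 32*(-14)) = -343 + (7 - 448) = -343 - 441 = -784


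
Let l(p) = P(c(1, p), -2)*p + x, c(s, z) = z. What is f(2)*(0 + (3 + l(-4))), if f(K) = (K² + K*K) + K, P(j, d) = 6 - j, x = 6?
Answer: -310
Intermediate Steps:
l(p) = 6 + p*(6 - p) (l(p) = (6 - p)*p + 6 = p*(6 - p) + 6 = 6 + p*(6 - p))
f(K) = K + 2*K² (f(K) = (K² + K²) + K = 2*K² + K = K + 2*K²)
f(2)*(0 + (3 + l(-4))) = (2*(1 + 2*2))*(0 + (3 + (6 - 1*(-4)*(-6 - 4)))) = (2*(1 + 4))*(0 + (3 + (6 - 1*(-4)*(-10)))) = (2*5)*(0 + (3 + (6 - 40))) = 10*(0 + (3 - 34)) = 10*(0 - 31) = 10*(-31) = -310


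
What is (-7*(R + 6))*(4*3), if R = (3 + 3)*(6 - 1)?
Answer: -3024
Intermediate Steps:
R = 30 (R = 6*5 = 30)
(-7*(R + 6))*(4*3) = (-7*(30 + 6))*(4*3) = -7*36*12 = -252*12 = -3024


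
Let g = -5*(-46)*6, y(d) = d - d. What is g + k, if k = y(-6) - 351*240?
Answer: -82860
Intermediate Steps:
y(d) = 0
k = -84240 (k = 0 - 351*240 = 0 - 84240 = -84240)
g = 1380 (g = 230*6 = 1380)
g + k = 1380 - 84240 = -82860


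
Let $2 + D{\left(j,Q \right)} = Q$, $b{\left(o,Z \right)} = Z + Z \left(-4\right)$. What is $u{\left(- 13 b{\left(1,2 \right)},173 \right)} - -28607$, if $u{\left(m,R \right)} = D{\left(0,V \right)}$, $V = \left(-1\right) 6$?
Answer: $28599$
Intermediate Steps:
$V = -6$
$b{\left(o,Z \right)} = - 3 Z$ ($b{\left(o,Z \right)} = Z - 4 Z = - 3 Z$)
$D{\left(j,Q \right)} = -2 + Q$
$u{\left(m,R \right)} = -8$ ($u{\left(m,R \right)} = -2 - 6 = -8$)
$u{\left(- 13 b{\left(1,2 \right)},173 \right)} - -28607 = -8 - -28607 = -8 + 28607 = 28599$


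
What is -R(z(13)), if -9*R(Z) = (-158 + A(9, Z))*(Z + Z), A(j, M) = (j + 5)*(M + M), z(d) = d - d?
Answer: 0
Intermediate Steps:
z(d) = 0
A(j, M) = 2*M*(5 + j) (A(j, M) = (5 + j)*(2*M) = 2*M*(5 + j))
R(Z) = -2*Z*(-158 + 28*Z)/9 (R(Z) = -(-158 + 2*Z*(5 + 9))*(Z + Z)/9 = -(-158 + 2*Z*14)*2*Z/9 = -(-158 + 28*Z)*2*Z/9 = -2*Z*(-158 + 28*Z)/9)
-R(z(13)) = -4*0*(79 - 14*0)/9 = -4*0*(79 + 0)/9 = -4*0*79/9 = -1*0 = 0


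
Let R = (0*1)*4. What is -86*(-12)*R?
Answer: 0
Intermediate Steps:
R = 0 (R = 0*4 = 0)
-86*(-12)*R = -86*(-12)*0 = -(-1032)*0 = -1*0 = 0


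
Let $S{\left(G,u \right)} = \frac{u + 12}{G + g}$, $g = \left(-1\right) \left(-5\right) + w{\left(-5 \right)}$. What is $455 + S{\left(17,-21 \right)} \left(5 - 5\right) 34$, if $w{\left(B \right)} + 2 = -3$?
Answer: $455$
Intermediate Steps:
$w{\left(B \right)} = -5$ ($w{\left(B \right)} = -2 - 3 = -5$)
$g = 0$ ($g = \left(-1\right) \left(-5\right) - 5 = 5 - 5 = 0$)
$S{\left(G,u \right)} = \frac{12 + u}{G}$ ($S{\left(G,u \right)} = \frac{u + 12}{G + 0} = \frac{12 + u}{G}$)
$455 + S{\left(17,-21 \right)} \left(5 - 5\right) 34 = 455 + \frac{12 - 21}{17} \left(5 - 5\right) 34 = 455 + \frac{1}{17} \left(-9\right) 0 \cdot 34 = 455 - 0 = 455 + 0 = 455$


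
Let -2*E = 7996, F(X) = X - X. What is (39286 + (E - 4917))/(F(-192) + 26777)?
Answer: 30371/26777 ≈ 1.1342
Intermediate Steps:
F(X) = 0
E = -3998 (E = -1/2*7996 = -3998)
(39286 + (E - 4917))/(F(-192) + 26777) = (39286 + (-3998 - 4917))/(0 + 26777) = (39286 - 8915)/26777 = 30371*(1/26777) = 30371/26777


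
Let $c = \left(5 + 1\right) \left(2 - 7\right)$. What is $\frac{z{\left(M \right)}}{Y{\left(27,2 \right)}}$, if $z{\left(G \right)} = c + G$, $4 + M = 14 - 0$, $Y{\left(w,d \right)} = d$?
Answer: $-10$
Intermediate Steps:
$c = -30$ ($c = 6 \left(-5\right) = -30$)
$M = 10$ ($M = -4 + \left(14 - 0\right) = -4 + \left(14 + 0\right) = -4 + 14 = 10$)
$z{\left(G \right)} = -30 + G$
$\frac{z{\left(M \right)}}{Y{\left(27,2 \right)}} = \frac{-30 + 10}{2} = \left(-20\right) \frac{1}{2} = -10$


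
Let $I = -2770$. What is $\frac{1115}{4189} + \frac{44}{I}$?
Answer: $\frac{1452117}{5801765} \approx 0.25029$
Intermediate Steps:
$\frac{1115}{4189} + \frac{44}{I} = \frac{1115}{4189} + \frac{44}{-2770} = 1115 \cdot \frac{1}{4189} + 44 \left(- \frac{1}{2770}\right) = \frac{1115}{4189} - \frac{22}{1385} = \frac{1452117}{5801765}$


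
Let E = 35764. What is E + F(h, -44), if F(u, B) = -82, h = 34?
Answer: 35682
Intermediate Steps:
E + F(h, -44) = 35764 - 82 = 35682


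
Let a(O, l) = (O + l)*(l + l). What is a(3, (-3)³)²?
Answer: 1679616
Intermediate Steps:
a(O, l) = 2*l*(O + l) (a(O, l) = (O + l)*(2*l) = 2*l*(O + l))
a(3, (-3)³)² = (2*(-3)³*(3 + (-3)³))² = (2*(-27)*(3 - 27))² = (2*(-27)*(-24))² = 1296² = 1679616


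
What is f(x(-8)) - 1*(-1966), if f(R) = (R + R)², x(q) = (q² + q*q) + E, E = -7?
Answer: 60530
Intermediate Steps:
x(q) = -7 + 2*q² (x(q) = (q² + q*q) - 7 = (q² + q²) - 7 = 2*q² - 7 = -7 + 2*q²)
f(R) = 4*R² (f(R) = (2*R)² = 4*R²)
f(x(-8)) - 1*(-1966) = 4*(-7 + 2*(-8)²)² - 1*(-1966) = 4*(-7 + 2*64)² + 1966 = 4*(-7 + 128)² + 1966 = 4*121² + 1966 = 4*14641 + 1966 = 58564 + 1966 = 60530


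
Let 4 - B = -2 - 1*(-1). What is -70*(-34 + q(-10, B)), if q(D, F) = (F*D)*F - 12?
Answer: 20720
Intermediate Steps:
B = 5 (B = 4 - (-2 - 1*(-1)) = 4 - (-2 + 1) = 4 - 1*(-1) = 4 + 1 = 5)
q(D, F) = -12 + D*F**2 (q(D, F) = (D*F)*F - 12 = D*F**2 - 12 = -12 + D*F**2)
-70*(-34 + q(-10, B)) = -70*(-34 + (-12 - 10*5**2)) = -70*(-34 + (-12 - 10*25)) = -70*(-34 + (-12 - 250)) = -70*(-34 - 262) = -70*(-296) = 20720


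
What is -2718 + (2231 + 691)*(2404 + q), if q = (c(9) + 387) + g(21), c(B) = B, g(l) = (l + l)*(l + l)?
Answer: 13333290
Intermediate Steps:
g(l) = 4*l² (g(l) = (2*l)*(2*l) = 4*l²)
q = 2160 (q = (9 + 387) + 4*21² = 396 + 4*441 = 396 + 1764 = 2160)
-2718 + (2231 + 691)*(2404 + q) = -2718 + (2231 + 691)*(2404 + 2160) = -2718 + 2922*4564 = -2718 + 13336008 = 13333290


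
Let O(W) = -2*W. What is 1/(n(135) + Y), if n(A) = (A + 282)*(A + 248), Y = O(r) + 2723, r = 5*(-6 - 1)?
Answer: 1/162504 ≈ 6.1537e-6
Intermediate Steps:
r = -35 (r = 5*(-7) = -35)
Y = 2793 (Y = -2*(-35) + 2723 = 70 + 2723 = 2793)
n(A) = (248 + A)*(282 + A) (n(A) = (282 + A)*(248 + A) = (248 + A)*(282 + A))
1/(n(135) + Y) = 1/((69936 + 135² + 530*135) + 2793) = 1/((69936 + 18225 + 71550) + 2793) = 1/(159711 + 2793) = 1/162504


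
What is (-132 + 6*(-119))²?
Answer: 715716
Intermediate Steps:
(-132 + 6*(-119))² = (-132 - 714)² = (-846)² = 715716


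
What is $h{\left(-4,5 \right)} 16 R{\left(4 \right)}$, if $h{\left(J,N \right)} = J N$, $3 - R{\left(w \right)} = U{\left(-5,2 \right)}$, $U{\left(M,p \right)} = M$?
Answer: $-2560$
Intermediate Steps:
$R{\left(w \right)} = 8$ ($R{\left(w \right)} = 3 - -5 = 3 + 5 = 8$)
$h{\left(-4,5 \right)} 16 R{\left(4 \right)} = \left(-4\right) 5 \cdot 16 \cdot 8 = \left(-20\right) 16 \cdot 8 = \left(-320\right) 8 = -2560$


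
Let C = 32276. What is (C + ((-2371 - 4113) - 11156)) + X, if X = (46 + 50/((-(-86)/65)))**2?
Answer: 40043573/1849 ≈ 21657.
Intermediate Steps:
X = 12981609/1849 (X = (46 + 50/((-(-86)/65)))**2 = (46 + 50/((-1*(-86/65))))**2 = (46 + 50/(86/65))**2 = (46 + 50*(65/86))**2 = (46 + 1625/43)**2 = (3603/43)**2 = 12981609/1849 ≈ 7020.9)
(C + ((-2371 - 4113) - 11156)) + X = (32276 + ((-2371 - 4113) - 11156)) + 12981609/1849 = (32276 + (-6484 - 11156)) + 12981609/1849 = (32276 - 17640) + 12981609/1849 = 14636 + 12981609/1849 = 40043573/1849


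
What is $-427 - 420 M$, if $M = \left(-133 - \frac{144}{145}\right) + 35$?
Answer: $\frac{1193353}{29} \approx 41150.0$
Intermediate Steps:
$M = - \frac{14354}{145}$ ($M = \left(-133 - \frac{144}{145}\right) + 35 = - \frac{19429}{145} + 35 = - \frac{14354}{145} \approx -98.993$)
$-427 - 420 M = -427 - - \frac{1205736}{29} = -427 + \frac{1205736}{29} = \frac{1193353}{29}$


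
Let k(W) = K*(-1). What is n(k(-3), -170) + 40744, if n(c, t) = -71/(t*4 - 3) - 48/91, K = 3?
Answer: 2532335509/62153 ≈ 40744.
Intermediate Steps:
k(W) = -3 (k(W) = 3*(-1) = -3)
n(c, t) = -48/91 - 71/(-3 + 4*t) (n(c, t) = -71/(4*t - 3) - 48*1/91 = -71/(-3 + 4*t) - 48/91 = -48/91 - 71/(-3 + 4*t))
n(k(-3), -170) + 40744 = (-6317 - 192*(-170))/(91*(-3 + 4*(-170))) + 40744 = (-6317 + 32640)/(91*(-3 - 680)) + 40744 = (1/91)*26323/(-683) + 40744 = (1/91)*(-1/683)*26323 + 40744 = -26323/62153 + 40744 = 2532335509/62153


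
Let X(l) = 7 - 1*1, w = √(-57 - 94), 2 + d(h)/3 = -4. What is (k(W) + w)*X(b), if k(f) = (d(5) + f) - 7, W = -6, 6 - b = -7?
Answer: -186 + 6*I*√151 ≈ -186.0 + 73.729*I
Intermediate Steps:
d(h) = -18 (d(h) = -6 + 3*(-4) = -6 - 12 = -18)
b = 13 (b = 6 - 1*(-7) = 6 + 7 = 13)
w = I*√151 (w = √(-151) = I*√151 ≈ 12.288*I)
X(l) = 6 (X(l) = 7 - 1 = 6)
k(f) = -25 + f (k(f) = (-18 + f) - 7 = -25 + f)
(k(W) + w)*X(b) = ((-25 - 6) + I*√151)*6 = (-31 + I*√151)*6 = -186 + 6*I*√151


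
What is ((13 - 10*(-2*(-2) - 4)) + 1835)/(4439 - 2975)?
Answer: 77/61 ≈ 1.2623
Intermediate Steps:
((13 - 10*(-2*(-2) - 4)) + 1835)/(4439 - 2975) = ((13 - 10*(4 - 4)) + 1835)/1464 = ((13 - 10*0) + 1835)*(1/1464) = ((13 + 0) + 1835)*(1/1464) = (13 + 1835)*(1/1464) = 1848*(1/1464) = 77/61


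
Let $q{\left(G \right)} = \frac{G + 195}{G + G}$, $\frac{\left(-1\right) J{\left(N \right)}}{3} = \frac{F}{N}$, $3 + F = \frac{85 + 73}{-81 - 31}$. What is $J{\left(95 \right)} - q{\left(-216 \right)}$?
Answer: $\frac{457}{5040} \approx 0.090675$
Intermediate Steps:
$F = - \frac{247}{56}$ ($F = -3 + \frac{85 + 73}{-81 - 31} = -3 + \frac{158}{-112} = -3 + 158 \left(- \frac{1}{112}\right) = -3 - \frac{79}{56} = - \frac{247}{56} \approx -4.4107$)
$J{\left(N \right)} = \frac{741}{56 N}$ ($J{\left(N \right)} = - 3 \left(- \frac{247}{56 N}\right) = \frac{741}{56 N}$)
$q{\left(G \right)} = \frac{195 + G}{2 G}$
$J{\left(95 \right)} - q{\left(-216 \right)} = \frac{741}{56 \cdot 95} - \frac{195 - 216}{2 \left(-216\right)} = \frac{741}{56} \cdot \frac{1}{95} - \frac{1}{2} \left(- \frac{1}{216}\right) \left(-21\right) = \frac{39}{280} - \frac{7}{144} = \frac{457}{5040}$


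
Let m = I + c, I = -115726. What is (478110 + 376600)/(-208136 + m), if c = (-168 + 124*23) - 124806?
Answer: -427355/222992 ≈ -1.9165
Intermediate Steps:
c = -122122 (c = (-168 + 2852) - 124806 = 2684 - 124806 = -122122)
m = -237848 (m = -115726 - 122122 = -237848)
(478110 + 376600)/(-208136 + m) = (478110 + 376600)/(-208136 - 237848) = 854710/(-445984) = 854710*(-1/445984) = -427355/222992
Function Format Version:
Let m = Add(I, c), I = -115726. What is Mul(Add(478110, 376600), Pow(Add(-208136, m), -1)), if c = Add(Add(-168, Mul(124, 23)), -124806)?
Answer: Rational(-427355, 222992) ≈ -1.9165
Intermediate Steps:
c = -122122 (c = Add(Add(-168, 2852), -124806) = Add(2684, -124806) = -122122)
m = -237848 (m = Add(-115726, -122122) = -237848)
Mul(Add(478110, 376600), Pow(Add(-208136, m), -1)) = Mul(Add(478110, 376600), Pow(Add(-208136, -237848), -1)) = Mul(854710, Pow(-445984, -1)) = Mul(854710, Rational(-1, 445984)) = Rational(-427355, 222992)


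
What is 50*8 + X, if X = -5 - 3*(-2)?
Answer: 401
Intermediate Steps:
X = 1 (X = -5 + 6 = 1)
50*8 + X = 50*8 + 1 = 400 + 1 = 401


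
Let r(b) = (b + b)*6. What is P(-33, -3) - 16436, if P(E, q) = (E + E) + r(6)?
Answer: -16430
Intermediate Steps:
r(b) = 12*b (r(b) = (2*b)*6 = 12*b)
P(E, q) = 72 + 2*E (P(E, q) = (E + E) + 12*6 = 2*E + 72 = 72 + 2*E)
P(-33, -3) - 16436 = (72 + 2*(-33)) - 16436 = (72 - 66) - 16436 = 6 - 16436 = -16430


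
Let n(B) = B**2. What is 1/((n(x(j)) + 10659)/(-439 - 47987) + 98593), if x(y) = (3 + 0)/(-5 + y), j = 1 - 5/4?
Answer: 2372874/233948243975 ≈ 1.0143e-5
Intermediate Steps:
j = -1/4 (j = 1 - 5*1/4 = 1 - 5/4 = -1/4 ≈ -0.25000)
x(y) = 3/(-5 + y)
1/((n(x(j)) + 10659)/(-439 - 47987) + 98593) = 1/(((3/(-5 - 1/4))**2 + 10659)/(-439 - 47987) + 98593) = 1/(((3/(-21/4))**2 + 10659)/(-48426) + 98593) = 1/(((3*(-4/21))**2 + 10659)*(-1/48426) + 98593) = 1/(((-4/7)**2 + 10659)*(-1/48426) + 98593) = 1/((16/49 + 10659)*(-1/48426) + 98593) = 1/((522307/49)*(-1/48426) + 98593) = 1/(-522307/2372874 + 98593) = 1/(233948243975/2372874) = 2372874/233948243975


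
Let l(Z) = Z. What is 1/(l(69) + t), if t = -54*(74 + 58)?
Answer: -1/7059 ≈ -0.00014166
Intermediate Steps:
t = -7128 (t = -54*132 = -7128)
1/(l(69) + t) = 1/(69 - 7128) = 1/(-7059) = -1/7059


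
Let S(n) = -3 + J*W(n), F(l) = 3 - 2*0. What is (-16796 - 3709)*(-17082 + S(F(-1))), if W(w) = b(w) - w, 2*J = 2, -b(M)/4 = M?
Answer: 350635500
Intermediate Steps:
b(M) = -4*M
J = 1 (J = (½)*2 = 1)
F(l) = 3 (F(l) = 3 + 0 = 3)
W(w) = -5*w (W(w) = -4*w - w = -5*w)
S(n) = -3 - 5*n (S(n) = -3 + 1*(-5*n) = -3 - 5*n)
(-16796 - 3709)*(-17082 + S(F(-1))) = (-16796 - 3709)*(-17082 + (-3 - 5*3)) = -20505*(-17082 + (-3 - 15)) = -20505*(-17082 - 18) = -20505*(-17100) = 350635500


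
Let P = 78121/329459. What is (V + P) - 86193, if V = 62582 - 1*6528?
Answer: -9929486680/329459 ≈ -30139.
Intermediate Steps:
V = 56054 (V = 62582 - 6528 = 56054)
P = 78121/329459 (P = 78121*(1/329459) = 78121/329459 ≈ 0.23712)
(V + P) - 86193 = (56054 + 78121/329459) - 86193 = 18467572907/329459 - 86193 = -9929486680/329459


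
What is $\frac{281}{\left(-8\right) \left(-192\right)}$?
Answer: $\frac{281}{1536} \approx 0.18294$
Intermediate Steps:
$\frac{281}{\left(-8\right) \left(-192\right)} = \frac{281}{1536}$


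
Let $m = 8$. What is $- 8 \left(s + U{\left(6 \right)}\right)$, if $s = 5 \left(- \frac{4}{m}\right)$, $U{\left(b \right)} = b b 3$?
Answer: $-844$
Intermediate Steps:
$U{\left(b \right)} = 3 b^{2}$ ($U{\left(b \right)} = b^{2} \cdot 3 = 3 b^{2}$)
$s = - \frac{5}{2}$ ($s = 5 \left(- \frac{4}{8}\right) = 5 \left(\left(-4\right) \frac{1}{8}\right) = 5 \left(- \frac{1}{2}\right) = - \frac{5}{2} \approx -2.5$)
$- 8 \left(s + U{\left(6 \right)}\right) = - 8 \left(- \frac{5}{2} + 3 \cdot 6^{2}\right) = - 8 \left(- \frac{5}{2} + 3 \cdot 36\right) = - 8 \left(- \frac{5}{2} + 108\right) = \left(-8\right) \frac{211}{2} = -844$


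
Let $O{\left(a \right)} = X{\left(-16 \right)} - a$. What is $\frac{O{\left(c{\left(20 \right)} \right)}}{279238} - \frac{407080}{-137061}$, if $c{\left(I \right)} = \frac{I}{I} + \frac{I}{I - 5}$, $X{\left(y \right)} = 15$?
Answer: $\frac{56836970573}{19136319759} \approx 2.9701$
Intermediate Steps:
$c{\left(I \right)} = 1 + \frac{I}{-5 + I}$ ($c{\left(I \right)} = 1 + \frac{I}{I - 5} = 1 + \frac{I}{-5 + I}$)
$O{\left(a \right)} = 15 - a$
$\frac{O{\left(c{\left(20 \right)} \right)}}{279238} - \frac{407080}{-137061} = \frac{15 - \frac{-5 + 2 \cdot 20}{-5 + 20}}{279238} - \frac{407080}{-137061} = \left(15 - \frac{-5 + 40}{15}\right) \frac{1}{279238} - - \frac{407080}{137061} = \left(15 - \frac{1}{15} \cdot 35\right) \frac{1}{279238} + \frac{407080}{137061} = \left(15 - \frac{7}{3}\right) \frac{1}{279238} + \frac{407080}{137061} = \frac{38}{3} \cdot \frac{1}{279238} + \frac{407080}{137061} = \frac{19}{418857} + \frac{407080}{137061} = \frac{56836970573}{19136319759}$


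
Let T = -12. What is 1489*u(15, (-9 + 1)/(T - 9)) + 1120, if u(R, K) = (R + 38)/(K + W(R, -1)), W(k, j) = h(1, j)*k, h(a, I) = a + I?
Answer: 1666217/8 ≈ 2.0828e+5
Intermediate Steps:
h(a, I) = I + a
W(k, j) = k*(1 + j) (W(k, j) = (j + 1)*k = (1 + j)*k = k*(1 + j))
u(R, K) = (38 + R)/K (u(R, K) = (R + 38)/(K + R*(1 - 1)) = (38 + R)/(K + R*0) = (38 + R)/(K + 0) = (38 + R)/K)
1489*u(15, (-9 + 1)/(T - 9)) + 1120 = 1489*((38 + 15)/(((-9 + 1)/(-12 - 9)))) + 1120 = 1489*(53/(-8/(-21))) + 1120 = 1489*(53/(-8*(-1/21))) + 1120 = 1489*(53/(8/21)) + 1120 = 1489*((21/8)*53) + 1120 = 1489*(1113/8) + 1120 = 1657257/8 + 1120 = 1666217/8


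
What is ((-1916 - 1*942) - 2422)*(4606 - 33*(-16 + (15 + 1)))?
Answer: -24319680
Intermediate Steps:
((-1916 - 1*942) - 2422)*(4606 - 33*(-16 + (15 + 1))) = ((-1916 - 942) - 2422)*(4606 - 33*(-16 + 16)) = (-2858 - 2422)*(4606 - 33*0) = -5280*(4606 + 0) = -5280*4606 = -24319680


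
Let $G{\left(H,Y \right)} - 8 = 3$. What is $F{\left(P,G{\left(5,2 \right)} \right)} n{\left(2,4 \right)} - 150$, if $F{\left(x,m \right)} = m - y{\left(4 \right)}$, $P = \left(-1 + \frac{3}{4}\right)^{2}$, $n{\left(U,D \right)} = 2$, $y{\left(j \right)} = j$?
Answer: $-136$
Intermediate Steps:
$G{\left(H,Y \right)} = 11$ ($G{\left(H,Y \right)} = 8 + 3 = 11$)
$P = \frac{1}{16}$ ($P = \left(-1 + 3 \cdot \frac{1}{4}\right)^{2} = \left(-1 + \frac{3}{4}\right)^{2} = \left(- \frac{1}{4}\right)^{2} = \frac{1}{16} \approx 0.0625$)
$F{\left(x,m \right)} = -4 + m$ ($F{\left(x,m \right)} = m - 4 = -4 + m$)
$F{\left(P,G{\left(5,2 \right)} \right)} n{\left(2,4 \right)} - 150 = \left(-4 + 11\right) 2 - 150 = 7 \cdot 2 - 150 = 14 - 150 = -136$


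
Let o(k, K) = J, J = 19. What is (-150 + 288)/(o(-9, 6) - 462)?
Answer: -138/443 ≈ -0.31151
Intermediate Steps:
o(k, K) = 19
(-150 + 288)/(o(-9, 6) - 462) = (-150 + 288)/(19 - 462) = 138/(-443) = 138*(-1/443) = -138/443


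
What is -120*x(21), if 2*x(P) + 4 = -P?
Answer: 1500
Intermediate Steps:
x(P) = -2 - P/2 (x(P) = -2 + (-P)/2 = -2 - P/2)
-120*x(21) = -120*(-2 - ½*21) = -120*(-2 - 21/2) = -120*(-25/2) = 1500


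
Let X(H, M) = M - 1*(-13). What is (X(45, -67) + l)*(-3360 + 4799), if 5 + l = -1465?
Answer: -2193036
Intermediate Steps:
l = -1470 (l = -5 - 1465 = -1470)
X(H, M) = 13 + M (X(H, M) = M + 13 = 13 + M)
(X(45, -67) + l)*(-3360 + 4799) = ((13 - 67) - 1470)*(-3360 + 4799) = (-54 - 1470)*1439 = -1524*1439 = -2193036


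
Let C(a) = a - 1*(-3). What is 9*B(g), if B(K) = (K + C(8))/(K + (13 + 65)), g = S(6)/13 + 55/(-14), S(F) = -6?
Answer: 10827/13397 ≈ 0.80817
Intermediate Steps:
C(a) = 3 + a (C(a) = a + 3 = 3 + a)
g = -799/182 (g = -6/13 + 55/(-14) = -6*1/13 + 55*(-1/14) = -6/13 - 55/14 = -799/182 ≈ -4.3901)
B(K) = (11 + K)/(78 + K) (B(K) = (K + (3 + 8))/(K + (13 + 65)) = (K + 11)/(K + 78) = (11 + K)/(78 + K))
9*B(g) = 9*((11 - 799/182)/(78 - 799/182)) = 9*((1203/182)/(13397/182)) = 9*((182/13397)*(1203/182)) = 9*(1203/13397) = 10827/13397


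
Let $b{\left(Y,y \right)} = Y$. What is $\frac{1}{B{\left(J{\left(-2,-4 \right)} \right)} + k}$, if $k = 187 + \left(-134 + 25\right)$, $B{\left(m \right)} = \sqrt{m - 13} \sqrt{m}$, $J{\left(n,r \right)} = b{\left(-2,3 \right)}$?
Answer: $\frac{13}{1009} + \frac{\sqrt{30}}{6054} \approx 0.013789$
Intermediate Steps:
$J{\left(n,r \right)} = -2$
$B{\left(m \right)} = \sqrt{m} \sqrt{-13 + m}$ ($B{\left(m \right)} = \sqrt{-13 + m} \sqrt{m} = \sqrt{m} \sqrt{-13 + m}$)
$k = 78$ ($k = 187 - 109 = 78$)
$\frac{1}{B{\left(J{\left(-2,-4 \right)} \right)} + k} = \frac{1}{\sqrt{-2} \sqrt{-13 - 2} + 78} = \frac{1}{i \sqrt{2} \sqrt{-15} + 78} = \frac{1}{i \sqrt{2} i \sqrt{15} + 78} = \frac{1}{- \sqrt{30} + 78} = \frac{1}{78 - \sqrt{30}}$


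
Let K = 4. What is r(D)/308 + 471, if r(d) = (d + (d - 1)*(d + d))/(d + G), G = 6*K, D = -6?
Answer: 435217/924 ≈ 471.01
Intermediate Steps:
G = 24 (G = 6*4 = 24)
r(d) = (d + 2*d*(-1 + d))/(24 + d) (r(d) = (d + (d - 1)*(d + d))/(d + 24) = (d + (-1 + d)*(2*d))/(24 + d) = (d + 2*d*(-1 + d))/(24 + d))
r(D)/308 + 471 = (-6*(-1 + 2*(-6))/(24 - 6))/308 + 471 = (-6*(-1 - 12)/18)/308 + 471 = (-6*1/18*(-13))/308 + 471 = (1/308)*(13/3) + 471 = 13/924 + 471 = 435217/924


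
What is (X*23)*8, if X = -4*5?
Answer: -3680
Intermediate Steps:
X = -20
(X*23)*8 = -20*23*8 = -460*8 = -3680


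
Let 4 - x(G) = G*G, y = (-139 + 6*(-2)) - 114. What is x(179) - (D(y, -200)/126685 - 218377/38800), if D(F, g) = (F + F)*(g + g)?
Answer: -31490905099151/983075600 ≈ -32033.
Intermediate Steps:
y = -265 (y = (-139 - 12) - 114 = -151 - 114 = -265)
D(F, g) = 4*F*g (D(F, g) = (2*F)*(2*g) = 4*F*g)
x(G) = 4 - G² (x(G) = 4 - G*G = 4 - G²)
x(179) - (D(y, -200)/126685 - 218377/38800) = (4 - 1*179²) - ((4*(-265)*(-200))/126685 - 218377/38800) = (4 - 1*32041) - (212000*(1/126685) - 218377*1/38800) = (4 - 32041) - (42400/25337 - 218377/38800) = -32037 - 1*(-3887898049/983075600) = -32037 + 3887898049/983075600 = -31490905099151/983075600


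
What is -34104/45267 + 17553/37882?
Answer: -165785359/571601498 ≈ -0.29004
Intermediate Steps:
-34104/45267 + 17553/37882 = -34104*1/45267 + 17553*(1/37882) = -11368/15089 + 17553/37882 = -165785359/571601498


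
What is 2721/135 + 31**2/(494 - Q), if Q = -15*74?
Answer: 1498073/72180 ≈ 20.755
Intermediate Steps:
Q = -1110
2721/135 + 31**2/(494 - Q) = 2721/135 + 31**2/(494 - 1*(-1110)) = 2721*(1/135) + 961/(494 + 1110) = 907/45 + 961/1604 = 1498073/72180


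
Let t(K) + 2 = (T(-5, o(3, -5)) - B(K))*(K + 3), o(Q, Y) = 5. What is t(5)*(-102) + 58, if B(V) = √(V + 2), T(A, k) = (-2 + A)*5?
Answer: 28822 + 816*√7 ≈ 30981.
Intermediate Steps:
T(A, k) = -10 + 5*A
B(V) = √(2 + V)
t(K) = -2 + (-35 - √(2 + K))*(3 + K) (t(K) = -2 + ((-10 + 5*(-5)) - √(2 + K))*(K + 3) = -2 + ((-10 - 25) - √(2 + K))*(3 + K) = -2 + (-35 - √(2 + K))*(3 + K))
t(5)*(-102) + 58 = (-107 - 35*5 - 3*√(2 + 5) - 1*5*√(2 + 5))*(-102) + 58 = (-107 - 175 - 3*√7 - 1*5*√7)*(-102) + 58 = (-107 - 175 - 3*√7 - 5*√7)*(-102) + 58 = (-282 - 8*√7)*(-102) + 58 = (28764 + 816*√7) + 58 = 28822 + 816*√7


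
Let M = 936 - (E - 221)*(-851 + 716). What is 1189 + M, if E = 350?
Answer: 19540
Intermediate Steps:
M = 18351 (M = 936 - (350 - 221)*(-851 + 716) = 936 - 129*(-135) = 936 - 1*(-17415) = 936 + 17415 = 18351)
1189 + M = 1189 + 18351 = 19540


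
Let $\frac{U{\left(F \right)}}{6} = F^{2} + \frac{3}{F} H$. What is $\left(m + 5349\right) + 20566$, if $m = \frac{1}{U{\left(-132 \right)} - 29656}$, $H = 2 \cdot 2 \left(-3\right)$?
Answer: $\frac{21348414201}{823786} \approx 25915.0$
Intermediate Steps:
$H = -12$ ($H = 4 \left(-3\right) = -12$)
$U{\left(F \right)} = - \frac{216}{F} + 6 F^{2}$ ($U{\left(F \right)} = 6 \left(F^{2} + \frac{3}{F} \left(-12\right)\right) = 6 \left(F^{2} - \frac{36}{F}\right) = - \frac{216}{F} + 6 F^{2}$)
$m = \frac{11}{823786}$ ($m = \frac{1}{\frac{6 \left(-36 + \left(-132\right)^{3}\right)}{-132} - 29656} = \frac{1}{6 \left(- \frac{1}{132}\right) \left(-36 - 2299968\right) - 29656} = \frac{1}{6 \left(- \frac{1}{132}\right) \left(-2300004\right) - 29656} = \frac{1}{\frac{1150002}{11} - 29656} = \frac{1}{\frac{823786}{11}} = \frac{11}{823786} \approx 1.3353 \cdot 10^{-5}$)
$\left(m + 5349\right) + 20566 = \left(\frac{11}{823786} + 5349\right) + 20566 = \frac{4406431325}{823786} + 20566 = \frac{21348414201}{823786}$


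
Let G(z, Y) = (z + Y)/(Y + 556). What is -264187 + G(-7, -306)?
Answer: -66047063/250 ≈ -2.6419e+5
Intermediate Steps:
G(z, Y) = (Y + z)/(556 + Y)
-264187 + G(-7, -306) = -264187 + (-306 - 7)/(556 - 306) = -264187 - 313/250 = -66047063/250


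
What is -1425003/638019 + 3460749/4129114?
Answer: -1225325407037/878151061722 ≈ -1.3953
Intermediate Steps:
-1425003/638019 + 3460749/4129114 = -1425003*1/638019 + 3460749*(1/4129114) = -475001/212673 + 3460749/4129114 = -1225325407037/878151061722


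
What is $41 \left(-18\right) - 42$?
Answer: $-780$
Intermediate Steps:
$41 \left(-18\right) - 42 = -738 - 42 = -780$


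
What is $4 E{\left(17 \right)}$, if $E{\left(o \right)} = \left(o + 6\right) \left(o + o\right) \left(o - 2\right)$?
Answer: $46920$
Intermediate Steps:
$E{\left(o \right)} = 2 o \left(-2 + o\right) \left(6 + o\right)$ ($E{\left(o \right)} = \left(6 + o\right) 2 o \left(-2 + o\right) = 2 o \left(6 + o\right) \left(-2 + o\right) = 2 o \left(-2 + o\right) \left(6 + o\right)$)
$4 E{\left(17 \right)} = 4 \cdot 2 \cdot 17 \left(-12 + 17^{2} + 4 \cdot 17\right) = 4 \cdot 2 \cdot 17 \left(-12 + 289 + 68\right) = 4 \cdot 2 \cdot 17 \cdot 345 = 4 \cdot 11730 = 46920$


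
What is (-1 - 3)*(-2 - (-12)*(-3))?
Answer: 152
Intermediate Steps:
(-1 - 3)*(-2 - (-12)*(-3)) = -4*(-2 - 6*6) = -4*(-2 - 36) = -4*(-38) = 152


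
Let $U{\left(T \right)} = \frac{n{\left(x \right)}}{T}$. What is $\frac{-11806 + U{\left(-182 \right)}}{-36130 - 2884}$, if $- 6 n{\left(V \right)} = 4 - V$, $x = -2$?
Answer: $\frac{2148691}{7100548} \approx 0.30261$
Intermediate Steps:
$n{\left(V \right)} = - \frac{2}{3} + \frac{V}{6}$ ($n{\left(V \right)} = - \frac{4 - V}{6} = - \frac{2}{3} + \frac{V}{6}$)
$U{\left(T \right)} = - \frac{1}{T}$ ($U{\left(T \right)} = \frac{- \frac{2}{3} + \frac{1}{6} \left(-2\right)}{T} = \frac{- \frac{2}{3} - \frac{1}{3}}{T} = - \frac{1}{T}$)
$\frac{-11806 + U{\left(-182 \right)}}{-36130 - 2884} = \frac{-11806 - \frac{1}{-182}}{-36130 - 2884} = \frac{-11806 - - \frac{1}{182}}{-39014} = \left(-11806 + \frac{1}{182}\right) \left(- \frac{1}{39014}\right) = \left(- \frac{2148691}{182}\right) \left(- \frac{1}{39014}\right) = \frac{2148691}{7100548}$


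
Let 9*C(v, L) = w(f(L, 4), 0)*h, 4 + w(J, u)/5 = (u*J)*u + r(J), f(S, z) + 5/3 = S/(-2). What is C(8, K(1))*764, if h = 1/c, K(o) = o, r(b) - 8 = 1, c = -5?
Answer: -3820/9 ≈ -424.44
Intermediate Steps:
r(b) = 9 (r(b) = 8 + 1 = 9)
f(S, z) = -5/3 - S/2 (f(S, z) = -5/3 + S/(-2) = -5/3 + S*(-1/2) = -5/3 - S/2)
w(J, u) = 25 + 5*J*u**2 (w(J, u) = -20 + 5*((u*J)*u + 9) = -20 + 5*((J*u)*u + 9) = -20 + 5*(J*u**2 + 9) = -20 + 5*(9 + J*u**2) = -20 + (45 + 5*J*u**2) = 25 + 5*J*u**2)
h = -1/5 (h = 1/(-5) = -1/5 ≈ -0.20000)
C(v, L) = -5/9 (C(v, L) = ((25 + 5*(-5/3 - L/2)*0**2)*(-1/5))/9 = ((25 + 5*(-5/3 - L/2)*0)*(-1/5))/9 = ((25 + 0)*(-1/5))/9 = (25*(-1/5))/9 = (1/9)*(-5) = -5/9)
C(8, K(1))*764 = -5/9*764 = -3820/9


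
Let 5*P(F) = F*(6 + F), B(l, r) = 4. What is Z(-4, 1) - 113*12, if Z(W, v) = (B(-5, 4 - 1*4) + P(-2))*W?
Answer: -6828/5 ≈ -1365.6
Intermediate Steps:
P(F) = F*(6 + F)/5 (P(F) = (F*(6 + F))/5 = F*(6 + F)/5)
Z(W, v) = 12*W/5 (Z(W, v) = (4 + (⅕)*(-2)*(6 - 2))*W = (4 + (⅕)*(-2)*4)*W = (4 - 8/5)*W = 12*W/5)
Z(-4, 1) - 113*12 = (12/5)*(-4) - 113*12 = -48/5 - 1356 = -6828/5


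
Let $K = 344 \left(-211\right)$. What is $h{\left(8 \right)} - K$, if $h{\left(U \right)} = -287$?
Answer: $72297$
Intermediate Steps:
$K = -72584$
$h{\left(8 \right)} - K = -287 - -72584 = -287 + 72584 = 72297$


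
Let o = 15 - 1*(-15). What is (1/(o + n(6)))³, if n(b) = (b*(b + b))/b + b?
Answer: 1/110592 ≈ 9.0422e-6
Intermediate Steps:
o = 30 (o = 15 + 15 = 30)
n(b) = 3*b (n(b) = (b*(2*b))/b + b = (2*b²)/b + b = 2*b + b = 3*b)
(1/(o + n(6)))³ = (1/(30 + 3*6))³ = (1/(30 + 18))³ = (1/48)³ = 1/110592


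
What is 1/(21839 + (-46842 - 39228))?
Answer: -1/64231 ≈ -1.5569e-5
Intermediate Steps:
1/(21839 + (-46842 - 39228)) = 1/(21839 - 86070) = 1/(-64231) = -1/64231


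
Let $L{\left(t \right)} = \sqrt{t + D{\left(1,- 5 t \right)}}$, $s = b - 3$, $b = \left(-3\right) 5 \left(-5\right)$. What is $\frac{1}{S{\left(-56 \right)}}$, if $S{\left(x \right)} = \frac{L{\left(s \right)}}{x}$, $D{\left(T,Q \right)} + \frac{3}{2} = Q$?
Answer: $\frac{56 i \sqrt{1158}}{579} \approx 3.2913 i$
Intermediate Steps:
$D{\left(T,Q \right)} = - \frac{3}{2} + Q$
$b = 75$ ($b = \left(-15\right) \left(-5\right) = 75$)
$s = 72$ ($s = 75 - 3 = 72$)
$L{\left(t \right)} = \sqrt{- \frac{3}{2} - 4 t}$ ($L{\left(t \right)} = \sqrt{t - \left(\frac{3}{2} + 5 t\right)} = \sqrt{- \frac{3}{2} - 4 t}$)
$S{\left(x \right)} = \frac{i \sqrt{1158}}{2 x}$ ($S{\left(x \right)} = \frac{\frac{1}{2} \sqrt{-6 - 1152}}{x} = \frac{\frac{1}{2} \sqrt{-1158}}{x} = \frac{\frac{1}{2} i \sqrt{1158}}{x} = \frac{i \sqrt{1158}}{2 x}$)
$\frac{1}{S{\left(-56 \right)}} = \frac{1}{\frac{1}{2} i \sqrt{1158} \frac{1}{-56}} = \frac{1}{\frac{1}{2} i \sqrt{1158} \left(- \frac{1}{56}\right)} = \frac{1}{\left(- \frac{1}{112}\right) i \sqrt{1158}} = \frac{56 i \sqrt{1158}}{579}$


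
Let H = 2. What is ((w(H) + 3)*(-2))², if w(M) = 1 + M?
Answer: 144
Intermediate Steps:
((w(H) + 3)*(-2))² = (((1 + 2) + 3)*(-2))² = ((3 + 3)*(-2))² = (6*(-2))² = (-12)² = 144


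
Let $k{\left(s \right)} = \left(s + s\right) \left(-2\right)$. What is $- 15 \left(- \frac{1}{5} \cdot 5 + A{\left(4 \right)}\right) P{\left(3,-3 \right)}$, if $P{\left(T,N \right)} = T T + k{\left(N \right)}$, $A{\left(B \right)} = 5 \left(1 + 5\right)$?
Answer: $-9135$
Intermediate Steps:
$k{\left(s \right)} = - 4 s$ ($k{\left(s \right)} = 2 s \left(-2\right) = - 4 s$)
$A{\left(B \right)} = 30$ ($A{\left(B \right)} = 5 \cdot 6 = 30$)
$P{\left(T,N \right)} = T^{2} - 4 N$ ($P{\left(T,N \right)} = T T - 4 N = T^{2} - 4 N$)
$- 15 \left(- \frac{1}{5} \cdot 5 + A{\left(4 \right)}\right) P{\left(3,-3 \right)} = - 15 \left(- \frac{1}{5} \cdot 5 + 30\right) \left(3^{2} - -12\right) = - 15 \left(\left(-1\right) \frac{1}{5} \cdot 5 + 30\right) \left(9 + 12\right) = - 15 \left(\left(- \frac{1}{5}\right) 5 + 30\right) 21 = - 15 \left(-1 + 30\right) 21 = \left(-15\right) 29 \cdot 21 = \left(-435\right) 21 = -9135$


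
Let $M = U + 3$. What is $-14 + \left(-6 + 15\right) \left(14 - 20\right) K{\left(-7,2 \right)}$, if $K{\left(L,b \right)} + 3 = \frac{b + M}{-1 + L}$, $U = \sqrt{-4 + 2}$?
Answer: $\frac{727}{4} + \frac{27 i \sqrt{2}}{4} \approx 181.75 + 9.5459 i$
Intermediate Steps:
$U = i \sqrt{2}$ ($U = \sqrt{-2} = i \sqrt{2} \approx 1.4142 i$)
$M = 3 + i \sqrt{2}$ ($M = i \sqrt{2} + 3 = 3 + i \sqrt{2} \approx 3.0 + 1.4142 i$)
$K{\left(L,b \right)} = -3 + \frac{3 + b + i \sqrt{2}}{-1 + L}$ ($K{\left(L,b \right)} = -3 + \frac{b + \left(3 + i \sqrt{2}\right)}{-1 + L} = -3 + \frac{3 + b + i \sqrt{2}}{-1 + L}$)
$-14 + \left(-6 + 15\right) \left(14 - 20\right) K{\left(-7,2 \right)} = -14 + \left(-6 + 15\right) \left(14 - 20\right) \frac{6 + 2 - -21 + i \sqrt{2}}{-1 - 7} = -14 + 9 \left(-6\right) \frac{6 + 2 + 21 + i \sqrt{2}}{-8} = -14 - 54 \left(- \frac{29 + i \sqrt{2}}{8}\right) = -14 - 54 \left(- \frac{29}{8} - \frac{i \sqrt{2}}{8}\right) = -14 + \left(\frac{783}{4} + \frac{27 i \sqrt{2}}{4}\right) = \frac{727}{4} + \frac{27 i \sqrt{2}}{4}$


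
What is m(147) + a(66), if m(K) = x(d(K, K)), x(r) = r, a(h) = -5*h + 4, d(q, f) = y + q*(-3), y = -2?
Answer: -769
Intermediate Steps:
d(q, f) = -2 - 3*q (d(q, f) = -2 + q*(-3) = -2 - 3*q)
a(h) = 4 - 5*h
m(K) = -2 - 3*K
m(147) + a(66) = (-2 - 3*147) + (4 - 5*66) = (-2 - 441) + (4 - 330) = -443 - 326 = -769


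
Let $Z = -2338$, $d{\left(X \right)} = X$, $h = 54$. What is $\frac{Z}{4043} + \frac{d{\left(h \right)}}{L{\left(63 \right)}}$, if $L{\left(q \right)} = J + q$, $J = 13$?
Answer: $\frac{20317}{153634} \approx 0.13224$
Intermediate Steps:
$L{\left(q \right)} = 13 + q$
$\frac{Z}{4043} + \frac{d{\left(h \right)}}{L{\left(63 \right)}} = - \frac{2338}{4043} + \frac{54}{13 + 63} = \left(-2338\right) \frac{1}{4043} + \frac{54}{76} = - \frac{2338}{4043} + 54 \cdot \frac{1}{76} = - \frac{2338}{4043} + \frac{27}{38} = \frac{20317}{153634}$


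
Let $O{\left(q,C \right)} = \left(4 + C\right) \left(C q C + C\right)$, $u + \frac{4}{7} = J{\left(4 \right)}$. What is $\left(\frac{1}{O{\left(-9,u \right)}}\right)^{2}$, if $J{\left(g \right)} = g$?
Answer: $\frac{117649}{68033332224} \approx 1.7293 \cdot 10^{-6}$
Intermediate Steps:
$u = \frac{24}{7}$ ($u = - \frac{4}{7} + 4 = \frac{24}{7} \approx 3.4286$)
$O{\left(q,C \right)} = \left(4 + C\right) \left(C + q C^{2}\right)$ ($O{\left(q,C \right)} = \left(4 + C\right) \left(q C^{2} + C\right) = \left(4 + C\right) \left(C + q C^{2}\right)$)
$\left(\frac{1}{O{\left(-9,u \right)}}\right)^{2} = \left(\frac{1}{\frac{24}{7} \left(4 + \frac{24}{7} - 9 \left(\frac{24}{7}\right)^{2} + 4 \cdot \frac{24}{7} \left(-9\right)\right)}\right)^{2} = \left(\frac{1}{\frac{24}{7} \left(4 + \frac{24}{7} - \frac{5184}{49} - \frac{864}{7}\right)}\right)^{2} = \left(\frac{1}{\frac{24}{7} \left(- \frac{10868}{49}\right)}\right)^{2} = \left(\frac{1}{- \frac{260832}{343}}\right)^{2} = \left(- \frac{343}{260832}\right)^{2} = \frac{117649}{68033332224}$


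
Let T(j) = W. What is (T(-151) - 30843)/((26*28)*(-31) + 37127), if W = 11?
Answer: -30832/14559 ≈ -2.1177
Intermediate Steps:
T(j) = 11
(T(-151) - 30843)/((26*28)*(-31) + 37127) = (11 - 30843)/((26*28)*(-31) + 37127) = -30832/(728*(-31) + 37127) = -30832/(-22568 + 37127) = -30832/14559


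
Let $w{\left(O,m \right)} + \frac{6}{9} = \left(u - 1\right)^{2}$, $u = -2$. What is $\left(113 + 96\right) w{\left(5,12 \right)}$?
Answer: $\frac{5225}{3} \approx 1741.7$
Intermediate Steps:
$w{\left(O,m \right)} = \frac{25}{3}$ ($w{\left(O,m \right)} = - \frac{2}{3} + \left(-2 - 1\right)^{2} = - \frac{2}{3} + \left(-3\right)^{2} = - \frac{2}{3} + 9 = \frac{25}{3}$)
$\left(113 + 96\right) w{\left(5,12 \right)} = \left(113 + 96\right) \frac{25}{3} = 209 \cdot \frac{25}{3} = \frac{5225}{3}$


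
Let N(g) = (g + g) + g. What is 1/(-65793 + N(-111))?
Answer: -1/66126 ≈ -1.5123e-5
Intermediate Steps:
N(g) = 3*g (N(g) = 2*g + g = 3*g)
1/(-65793 + N(-111)) = 1/(-65793 + 3*(-111)) = 1/(-65793 - 333) = 1/(-66126) = -1/66126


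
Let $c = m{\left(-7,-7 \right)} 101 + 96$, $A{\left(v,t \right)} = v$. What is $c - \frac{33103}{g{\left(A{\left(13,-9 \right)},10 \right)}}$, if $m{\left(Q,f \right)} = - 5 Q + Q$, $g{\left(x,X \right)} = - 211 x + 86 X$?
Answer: $\frac{791285}{269} \approx 2941.6$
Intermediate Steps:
$m{\left(Q,f \right)} = - 4 Q$
$c = 2924$ ($c = \left(-4\right) \left(-7\right) 101 + 96 = 28 \cdot 101 + 96 = 2828 + 96 = 2924$)
$c - \frac{33103}{g{\left(A{\left(13,-9 \right)},10 \right)}} = 2924 - \frac{33103}{\left(-211\right) 13 + 86 \cdot 10} = 2924 - \frac{33103}{-2743 + 860} = 2924 - \frac{33103}{-1883} = 2924 - - \frac{4729}{269} = 2924 + \frac{4729}{269} = \frac{791285}{269}$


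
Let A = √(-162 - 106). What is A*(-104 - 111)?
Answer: -430*I*√67 ≈ -3519.7*I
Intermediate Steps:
A = 2*I*√67 (A = √(-268) = 2*I*√67 ≈ 16.371*I)
A*(-104 - 111) = (2*I*√67)*(-104 - 111) = (2*I*√67)*(-215) = -430*I*√67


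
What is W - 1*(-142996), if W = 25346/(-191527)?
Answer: 27387569546/191527 ≈ 1.4300e+5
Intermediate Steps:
W = -25346/191527 (W = 25346*(-1/191527) = -25346/191527 ≈ -0.13234)
W - 1*(-142996) = -25346/191527 - 1*(-142996) = -25346/191527 + 142996 = 27387569546/191527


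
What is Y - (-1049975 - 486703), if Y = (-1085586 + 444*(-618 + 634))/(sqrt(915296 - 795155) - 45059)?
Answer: 222843002617497/145013810 + 1617723*sqrt(13349)/1015096670 ≈ 1.5367e+6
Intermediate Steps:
Y = -1078482/(-45059 + 3*sqrt(13349)) (Y = (-1085586 + 444*16)/(sqrt(120141) - 45059) = (-1085586 + 7104)/(3*sqrt(13349) - 45059) = -1078482/(-45059 + 3*sqrt(13349)) ≈ 24.120)
Y - (-1049975 - 486703) = (3471094317/145013810 + 1617723*sqrt(13349)/1015096670) - (-1049975 - 486703) = (3471094317/145013810 + 1617723*sqrt(13349)/1015096670) - 1*(-1536678) = (3471094317/145013810 + 1617723*sqrt(13349)/1015096670) + 1536678 = 222843002617497/145013810 + 1617723*sqrt(13349)/1015096670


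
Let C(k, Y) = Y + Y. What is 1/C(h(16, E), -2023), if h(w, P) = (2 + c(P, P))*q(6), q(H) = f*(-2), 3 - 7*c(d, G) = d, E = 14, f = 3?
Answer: -1/4046 ≈ -0.00024716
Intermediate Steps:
c(d, G) = 3/7 - d/7
q(H) = -6 (q(H) = 3*(-2) = -6)
h(w, P) = -102/7 + 6*P/7 (h(w, P) = (2 + (3/7 - P/7))*(-6) = (17/7 - P/7)*(-6) = -102/7 + 6*P/7)
C(k, Y) = 2*Y
1/C(h(16, E), -2023) = 1/(2*(-2023)) = 1/(-4046) = -1/4046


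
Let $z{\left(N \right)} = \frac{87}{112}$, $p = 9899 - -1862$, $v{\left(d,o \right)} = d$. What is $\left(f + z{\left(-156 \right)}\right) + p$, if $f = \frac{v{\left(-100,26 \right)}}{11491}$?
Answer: $\frac{15137301429}{1286992} \approx 11762.0$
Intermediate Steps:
$p = 11761$ ($p = 9899 + 1862 = 11761$)
$z{\left(N \right)} = \frac{87}{112}$ ($z{\left(N \right)} = 87 \cdot \frac{1}{112} = \frac{87}{112}$)
$f = - \frac{100}{11491} \approx -0.0087025$
$\left(f + z{\left(-156 \right)}\right) + p = \left(- \frac{100}{11491} + \frac{87}{112}\right) + 11761 = \frac{988517}{1286992} + 11761 = \frac{15137301429}{1286992}$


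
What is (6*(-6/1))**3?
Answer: -46656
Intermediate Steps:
(6*(-6/1))**3 = (6*(-6*1))**3 = (6*(-6))**3 = (-36)**3 = -46656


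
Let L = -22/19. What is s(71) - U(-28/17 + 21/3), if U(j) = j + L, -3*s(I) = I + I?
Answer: -49931/969 ≈ -51.528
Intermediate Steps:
L = -22/19 (L = -22*1/19 = -22/19 ≈ -1.1579)
s(I) = -2*I/3 (s(I) = -(I + I)/3 = -2*I/3)
U(j) = -22/19 + j (U(j) = j - 22/19 = -22/19 + j)
s(71) - U(-28/17 + 21/3) = -⅔*71 - (-22/19 + (-28/17 + 21/3)) = -142/3 - (-22/19 + (-28*1/17 + 21*(⅓))) = -142/3 - (-22/19 + (-28/17 + 7)) = -142/3 - (-22/19 + 91/17) = -142/3 - 1*1355/323 = -142/3 - 1355/323 = -49931/969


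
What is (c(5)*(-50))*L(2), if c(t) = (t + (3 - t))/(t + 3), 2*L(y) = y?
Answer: -75/4 ≈ -18.750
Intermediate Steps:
L(y) = y/2
c(t) = 3/(3 + t)
(c(5)*(-50))*L(2) = ((3/(3 + 5))*(-50))*((½)*2) = ((3/8)*(-50))*1 = -75/4*1 = -75/4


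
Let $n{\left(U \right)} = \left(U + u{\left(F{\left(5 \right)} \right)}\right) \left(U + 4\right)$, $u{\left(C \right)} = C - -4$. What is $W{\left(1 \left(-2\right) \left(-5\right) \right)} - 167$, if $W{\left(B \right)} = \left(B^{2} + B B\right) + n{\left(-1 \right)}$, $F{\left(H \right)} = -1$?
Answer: $39$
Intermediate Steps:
$u{\left(C \right)} = 4 + C$ ($u{\left(C \right)} = C + 4 = 4 + C$)
$n{\left(U \right)} = \left(3 + U\right) \left(4 + U\right)$ ($n{\left(U \right)} = \left(U + \left(4 - 1\right)\right) \left(U + 4\right) = \left(U + 3\right) \left(4 + U\right) = \left(3 + U\right) \left(4 + U\right)$)
$W{\left(B \right)} = 6 + 2 B^{2}$ ($W{\left(B \right)} = \left(B^{2} + B B\right) + \left(12 + \left(-1\right)^{2} + 7 \left(-1\right)\right) = \left(B^{2} + B^{2}\right) + \left(12 + 1 - 7\right) = 2 B^{2} + 6 = 6 + 2 B^{2}$)
$W{\left(1 \left(-2\right) \left(-5\right) \right)} - 167 = \left(6 + 2 \left(1 \left(-2\right) \left(-5\right)\right)^{2}\right) - 167 = \left(6 + 2 \left(\left(-2\right) \left(-5\right)\right)^{2}\right) - 167 = \left(6 + 2 \cdot 10^{2}\right) - 167 = \left(6 + 2 \cdot 100\right) - 167 = \left(6 + 200\right) - 167 = 206 - 167 = 39$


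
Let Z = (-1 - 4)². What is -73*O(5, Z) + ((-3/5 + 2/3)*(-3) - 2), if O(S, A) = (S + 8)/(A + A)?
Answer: -1059/50 ≈ -21.180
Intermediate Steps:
Z = 25 (Z = (-5)² = 25)
O(S, A) = (8 + S)/(2*A) (O(S, A) = (8 + S)/((2*A)) = (8 + S)*(1/(2*A)) = (8 + S)/(2*A))
-73*O(5, Z) + ((-3/5 + 2/3)*(-3) - 2) = -73*(8 + 5)/(2*25) + ((-3/5 + 2/3)*(-3) - 2) = -73*13/(2*25) + ((-3*⅕ + 2*(⅓))*(-3) - 2) = -73*13/50 + ((-⅗ + ⅔)*(-3) - 2) = -949/50 + ((1/15)*(-3) - 2) = -949/50 + (-⅕ - 2) = -949/50 - 11/5 = -1059/50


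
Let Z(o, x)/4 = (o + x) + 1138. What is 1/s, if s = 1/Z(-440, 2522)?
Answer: 12880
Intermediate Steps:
Z(o, x) = 4552 + 4*o + 4*x (Z(o, x) = 4*((o + x) + 1138) = 4*(1138 + o + x) = 4552 + 4*o + 4*x)
s = 1/12880 (s = 1/(4552 + 4*(-440) + 4*2522) = 1/(4552 - 1760 + 10088) = 1/12880 ≈ 7.7640e-5)
1/s = 1/(1/12880) = 12880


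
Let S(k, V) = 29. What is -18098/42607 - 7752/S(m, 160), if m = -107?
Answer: -330814306/1235603 ≈ -267.74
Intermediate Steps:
-18098/42607 - 7752/S(m, 160) = -18098/42607 - 7752/29 = -330814306/1235603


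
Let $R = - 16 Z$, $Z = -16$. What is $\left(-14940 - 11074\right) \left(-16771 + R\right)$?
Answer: $429621210$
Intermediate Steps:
$R = 256$ ($R = \left(-16\right) \left(-16\right) = 256$)
$\left(-14940 - 11074\right) \left(-16771 + R\right) = \left(-14940 - 11074\right) \left(-16771 + 256\right) = \left(-26014\right) \left(-16515\right) = 429621210$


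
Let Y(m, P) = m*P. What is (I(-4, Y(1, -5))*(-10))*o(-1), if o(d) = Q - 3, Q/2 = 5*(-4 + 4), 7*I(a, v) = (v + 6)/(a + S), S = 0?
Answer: -15/14 ≈ -1.0714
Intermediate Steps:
Y(m, P) = P*m
I(a, v) = (6 + v)/(7*a) (I(a, v) = ((v + 6)/(a + 0))/7 = ((6 + v)/a)/7 = (6 + v)/(7*a))
Q = 0 (Q = 2*(5*(-4 + 4)) = 2*(5*0) = 2*0 = 0)
o(d) = -3 (o(d) = 0 - 3 = -3)
(I(-4, Y(1, -5))*(-10))*o(-1) = (((⅐)*(6 - 5*1)/(-4))*(-10))*(-3) = (((⅐)*(-¼)*(6 - 5))*(-10))*(-3) = (((⅐)*(-¼)*1)*(-10))*(-3) = -1/28*(-10)*(-3) = (5/14)*(-3) = -15/14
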